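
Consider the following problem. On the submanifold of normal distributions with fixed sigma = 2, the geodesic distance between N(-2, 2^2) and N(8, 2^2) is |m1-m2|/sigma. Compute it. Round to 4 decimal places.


On the fixed-variance normal subfamily, geodesic distance = |m1-m2|/sigma.
|-2 - 8| = 10.
sigma = 2.
d = 10/2 = 5.0000

5.0000


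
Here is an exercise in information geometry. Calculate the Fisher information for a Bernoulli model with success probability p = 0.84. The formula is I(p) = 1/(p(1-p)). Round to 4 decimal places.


For Bernoulli(p), Fisher information is I(p) = 1/(p*(1-p)).
p = 0.84, 1-p = 0.16.
p*(1-p) = 0.1344.
I(p) = 1/0.1344 = 7.4405

7.4405


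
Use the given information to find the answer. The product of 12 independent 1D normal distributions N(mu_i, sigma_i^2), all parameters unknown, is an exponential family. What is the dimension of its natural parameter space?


Exponential family dimension calculation:
Each univariate normal has two natural parameters (mu/sigma^2 and -1/(2 sigma^2)).
With 12 independent components, dim = 2 * 12 = 24.

24


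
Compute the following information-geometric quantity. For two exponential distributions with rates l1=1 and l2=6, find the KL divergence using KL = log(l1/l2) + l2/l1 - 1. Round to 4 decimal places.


KL divergence for exponential family:
KL = log(l1/l2) + l2/l1 - 1.
log(1/6) = -1.791759.
6/1 = 6.0.
KL = -1.791759 + 6.0 - 1 = 3.2082

3.2082


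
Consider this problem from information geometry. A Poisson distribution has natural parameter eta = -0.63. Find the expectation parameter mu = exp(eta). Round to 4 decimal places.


Expectation parameter for Poisson exponential family:
mu = exp(eta).
eta = -0.63.
mu = exp(-0.63) = 0.5326

0.5326


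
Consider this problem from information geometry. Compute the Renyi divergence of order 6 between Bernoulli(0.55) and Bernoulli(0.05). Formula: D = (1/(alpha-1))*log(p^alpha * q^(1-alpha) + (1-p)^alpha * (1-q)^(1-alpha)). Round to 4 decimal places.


Renyi divergence of order alpha between Bernoulli distributions:
D = (1/(alpha-1))*log(p^alpha * q^(1-alpha) + (1-p)^alpha * (1-q)^(1-alpha)).
alpha = 6, p = 0.55, q = 0.05.
p^alpha * q^(1-alpha) = 0.55^6 * 0.05^-5 = 88578.05.
(1-p)^alpha * (1-q)^(1-alpha) = 0.45^6 * 0.95^-5 = 0.010731.
sum = 88578.05 + 0.010731 = 88578.060731.
D = (1/5)*log(88578.060731) = 2.2783

2.2783


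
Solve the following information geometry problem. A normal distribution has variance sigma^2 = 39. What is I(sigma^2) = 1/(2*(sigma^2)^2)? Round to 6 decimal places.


Fisher information for variance: I(sigma^2) = 1/(2*sigma^4).
sigma^2 = 39, so sigma^4 = 1521.
I = 1/(2*1521) = 1/3042 = 0.000329

0.000329


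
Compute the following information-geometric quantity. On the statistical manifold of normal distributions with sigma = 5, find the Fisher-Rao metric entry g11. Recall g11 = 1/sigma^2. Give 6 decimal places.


For the 2-parameter normal family, the Fisher metric has:
  g11 = 1/sigma^2, g22 = 2/sigma^2.
sigma = 5, sigma^2 = 25.
g11 = 0.040000

0.040000


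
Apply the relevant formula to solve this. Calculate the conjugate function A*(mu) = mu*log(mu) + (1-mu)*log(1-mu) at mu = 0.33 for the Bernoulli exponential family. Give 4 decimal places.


Legendre transform for Bernoulli:
A*(mu) = mu*log(mu) + (1-mu)*log(1-mu).
mu = 0.33, 1-mu = 0.67.
mu*log(mu) = 0.33*log(0.33) = -0.365859.
(1-mu)*log(1-mu) = 0.67*log(0.67) = -0.26832.
A* = -0.365859 + -0.26832 = -0.6342

-0.6342


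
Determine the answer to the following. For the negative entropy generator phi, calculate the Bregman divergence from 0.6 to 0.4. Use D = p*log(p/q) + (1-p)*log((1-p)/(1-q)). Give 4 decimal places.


Bregman divergence with negative entropy generator:
D = p*log(p/q) + (1-p)*log((1-p)/(1-q)).
p = 0.6, q = 0.4.
p*log(p/q) = 0.6*log(0.6/0.4) = 0.243279.
(1-p)*log((1-p)/(1-q)) = 0.4*log(0.4/0.6) = -0.162186.
D = 0.243279 + -0.162186 = 0.0811

0.0811


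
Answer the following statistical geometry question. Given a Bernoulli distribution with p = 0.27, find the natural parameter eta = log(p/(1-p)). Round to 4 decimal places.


Natural parameter for Bernoulli: eta = log(p/(1-p)).
p = 0.27, 1-p = 0.73.
p/(1-p) = 0.369863.
eta = log(0.369863) = -0.9946

-0.9946


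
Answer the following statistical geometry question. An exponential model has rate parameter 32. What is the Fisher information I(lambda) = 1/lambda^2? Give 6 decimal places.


Fisher information for exponential: I(lambda) = 1/lambda^2.
lambda = 32, lambda^2 = 1024.
I = 1/1024 = 0.000977

0.000977


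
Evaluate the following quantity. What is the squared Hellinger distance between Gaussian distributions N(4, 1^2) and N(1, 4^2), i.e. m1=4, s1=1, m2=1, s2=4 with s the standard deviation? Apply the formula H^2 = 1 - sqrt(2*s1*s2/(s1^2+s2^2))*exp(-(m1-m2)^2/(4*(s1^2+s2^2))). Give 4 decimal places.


Squared Hellinger distance for Gaussians:
H^2 = 1 - sqrt(2*s1*s2/(s1^2+s2^2)) * exp(-(m1-m2)^2/(4*(s1^2+s2^2))).
s1^2 = 1, s2^2 = 16, s1^2+s2^2 = 17.
sqrt(2*1*4/(17)) = 0.685994.
(m1-m2)^2 = (3)^2 = 9.
exp(-9/(4*17)) = exp(-0.132353) = 0.876032.
H^2 = 1 - 0.685994*0.876032 = 0.3990

0.3990


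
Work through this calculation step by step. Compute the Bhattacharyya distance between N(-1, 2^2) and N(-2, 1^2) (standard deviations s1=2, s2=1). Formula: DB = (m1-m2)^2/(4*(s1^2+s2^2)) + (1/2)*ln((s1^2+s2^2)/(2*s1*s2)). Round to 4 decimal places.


Bhattacharyya distance between two Gaussians:
DB = (m1-m2)^2/(4*(s1^2+s2^2)) + (1/2)*ln((s1^2+s2^2)/(2*s1*s2)).
(m1-m2)^2 = (1)^2 = 1.
s1^2+s2^2 = 4 + 1 = 5.
term1 = 1/20 = 0.05.
term2 = 0.5*ln(5/4.0) = 0.111572.
DB = 0.05 + 0.111572 = 0.1616

0.1616


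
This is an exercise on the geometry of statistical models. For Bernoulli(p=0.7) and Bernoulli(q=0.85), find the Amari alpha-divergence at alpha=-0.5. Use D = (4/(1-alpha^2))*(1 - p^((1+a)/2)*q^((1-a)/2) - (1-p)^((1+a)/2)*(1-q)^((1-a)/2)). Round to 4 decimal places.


Amari alpha-divergence:
D = (4/(1-alpha^2))*(1 - p^((1+a)/2)*q^((1-a)/2) - (1-p)^((1+a)/2)*(1-q)^((1-a)/2)).
alpha = -0.5, p = 0.7, q = 0.85.
e1 = (1+alpha)/2 = 0.25, e2 = (1-alpha)/2 = 0.75.
t1 = p^e1 * q^e2 = 0.7^0.25 * 0.85^0.75 = 0.809727.
t2 = (1-p)^e1 * (1-q)^e2 = 0.3^0.25 * 0.15^0.75 = 0.178381.
4/(1-alpha^2) = 5.333333.
D = 5.333333*(1 - 0.809727 - 0.178381) = 0.0634

0.0634


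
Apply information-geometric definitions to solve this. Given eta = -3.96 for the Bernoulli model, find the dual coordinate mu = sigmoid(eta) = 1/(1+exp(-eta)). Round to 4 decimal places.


Dual coordinate (expectation parameter) for Bernoulli:
mu = 1/(1+exp(-eta)).
eta = -3.96.
exp(-eta) = exp(3.96) = 52.457326.
mu = 1/(1+52.457326) = 0.0187

0.0187


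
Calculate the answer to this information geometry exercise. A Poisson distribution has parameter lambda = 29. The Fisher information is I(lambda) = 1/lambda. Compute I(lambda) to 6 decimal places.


Fisher information for Poisson: I(lambda) = 1/lambda.
lambda = 29.
I(lambda) = 1/29 = 0.034483

0.034483


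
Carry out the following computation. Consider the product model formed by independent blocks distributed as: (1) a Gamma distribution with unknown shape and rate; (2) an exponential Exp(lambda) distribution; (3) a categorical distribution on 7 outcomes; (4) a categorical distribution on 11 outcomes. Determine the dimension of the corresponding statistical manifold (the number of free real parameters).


The dimension of a statistical manifold equals the number of free
(independent) real parameters of the model. For a product of independent
blocks the parameter counts add.
- Gamma (shape, rate): 2.
- exponential (lambda): 1.
- categorical on 7 outcomes (probabilities sum to 1): 7-1 = 6.
- categorical on 11 outcomes (probabilities sum to 1): 11-1 = 10.
Total = 2 + 1 + 6 + 10 = 19.
Dimension = 19

19


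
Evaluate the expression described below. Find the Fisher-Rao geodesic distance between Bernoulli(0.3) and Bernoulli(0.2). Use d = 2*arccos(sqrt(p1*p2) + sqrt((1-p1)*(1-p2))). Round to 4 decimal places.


Geodesic distance on Bernoulli manifold:
d(p1,p2) = 2*arccos(sqrt(p1*p2) + sqrt((1-p1)*(1-p2))).
sqrt(p1*p2) = sqrt(0.3*0.2) = 0.244949.
sqrt((1-p1)*(1-p2)) = sqrt(0.7*0.8) = 0.748331.
arg = 0.244949 + 0.748331 = 0.99328.
d = 2*arccos(0.99328) = 0.2320

0.2320


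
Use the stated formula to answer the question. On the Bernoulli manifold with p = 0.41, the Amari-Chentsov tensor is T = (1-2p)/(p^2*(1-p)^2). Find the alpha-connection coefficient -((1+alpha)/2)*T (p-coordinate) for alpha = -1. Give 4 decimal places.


Skewness (Amari-Chentsov) tensor: T = (1-2p)/(p^2*(1-p)^2).
p = 0.41, 1-2p = 0.18, p^2 = 0.1681, (1-p)^2 = 0.3481.
T = 0.18/(0.1681 * 0.3481) = 3.076102.
In the p-coordinate, Gamma^(alpha) = Gamma^(0) - (alpha/2)*T with Gamma^(0) = (1/2)*g'(p) = -T/2,
so Gamma^(alpha) = -((1+alpha)/2)*T.
alpha = -1, -(1+alpha)/2 = 0.0.
Gamma = 0.0 * 3.076102 = 0.0000

0.0000


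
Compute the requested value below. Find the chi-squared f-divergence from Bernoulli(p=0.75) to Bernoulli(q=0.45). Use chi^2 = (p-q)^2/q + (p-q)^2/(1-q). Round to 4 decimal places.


Chi-squared divergence between Bernoulli distributions:
chi^2 = (p-q)^2/q + (p-q)^2/(1-q).
p = 0.75, q = 0.45, p-q = 0.3.
(p-q)^2 = 0.09.
term1 = 0.09/0.45 = 0.2.
term2 = 0.09/0.55 = 0.163636.
chi^2 = 0.2 + 0.163636 = 0.3636

0.3636


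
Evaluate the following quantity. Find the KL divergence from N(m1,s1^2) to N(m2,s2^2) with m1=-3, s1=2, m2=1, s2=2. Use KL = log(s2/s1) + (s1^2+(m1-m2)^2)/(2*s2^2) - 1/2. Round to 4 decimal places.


KL divergence between normal distributions:
KL = log(s2/s1) + (s1^2 + (m1-m2)^2)/(2*s2^2) - 1/2.
log(2/2) = 0.0.
(2^2 + (-3-1)^2)/(2*2^2) = (4 + 16)/8 = 2.5.
KL = 0.0 + 2.5 - 0.5 = 2.0000

2.0000


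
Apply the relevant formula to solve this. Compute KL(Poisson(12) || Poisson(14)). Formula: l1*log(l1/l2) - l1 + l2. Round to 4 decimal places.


KL divergence for Poisson:
KL = l1*log(l1/l2) - l1 + l2.
l1 = 12, l2 = 14.
log(12/14) = -0.154151.
l1*log(l1/l2) = 12 * -0.154151 = -1.849808.
KL = -1.849808 - 12 + 14 = 0.1502

0.1502


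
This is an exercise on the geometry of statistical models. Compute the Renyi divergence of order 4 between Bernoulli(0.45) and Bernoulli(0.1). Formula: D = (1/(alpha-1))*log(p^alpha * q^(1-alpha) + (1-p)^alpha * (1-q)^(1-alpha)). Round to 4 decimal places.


Renyi divergence of order alpha between Bernoulli distributions:
D = (1/(alpha-1))*log(p^alpha * q^(1-alpha) + (1-p)^alpha * (1-q)^(1-alpha)).
alpha = 4, p = 0.45, q = 0.1.
p^alpha * q^(1-alpha) = 0.45^4 * 0.1^-3 = 41.00625.
(1-p)^alpha * (1-q)^(1-alpha) = 0.55^4 * 0.9^-3 = 0.125523.
sum = 41.00625 + 0.125523 = 41.131773.
D = (1/3)*log(41.131773) = 1.2389

1.2389


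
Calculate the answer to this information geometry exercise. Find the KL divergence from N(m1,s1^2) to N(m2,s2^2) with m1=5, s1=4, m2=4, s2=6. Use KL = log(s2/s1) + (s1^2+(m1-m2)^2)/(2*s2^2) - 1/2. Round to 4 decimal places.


KL divergence between normal distributions:
KL = log(s2/s1) + (s1^2 + (m1-m2)^2)/(2*s2^2) - 1/2.
log(6/4) = 0.405465.
(4^2 + (5-4)^2)/(2*6^2) = (16 + 1)/72 = 0.236111.
KL = 0.405465 + 0.236111 - 0.5 = 0.1416

0.1416


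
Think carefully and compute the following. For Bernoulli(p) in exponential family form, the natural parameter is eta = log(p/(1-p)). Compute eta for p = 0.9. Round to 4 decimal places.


Natural parameter for Bernoulli: eta = log(p/(1-p)).
p = 0.9, 1-p = 0.1.
p/(1-p) = 9.0.
eta = log(9.0) = 2.1972

2.1972


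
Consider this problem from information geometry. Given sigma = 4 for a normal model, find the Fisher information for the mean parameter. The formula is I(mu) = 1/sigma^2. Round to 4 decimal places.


The Fisher information for the mean of a normal distribution is I(mu) = 1/sigma^2.
sigma = 4, so sigma^2 = 16.
I(mu) = 1/16 = 0.0625

0.0625


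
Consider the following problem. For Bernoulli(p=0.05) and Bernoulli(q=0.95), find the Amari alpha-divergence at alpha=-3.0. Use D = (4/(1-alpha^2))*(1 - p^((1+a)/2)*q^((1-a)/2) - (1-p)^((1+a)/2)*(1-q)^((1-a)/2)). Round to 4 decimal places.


Amari alpha-divergence:
D = (4/(1-alpha^2))*(1 - p^((1+a)/2)*q^((1-a)/2) - (1-p)^((1+a)/2)*(1-q)^((1-a)/2)).
alpha = -3.0, p = 0.05, q = 0.95.
e1 = (1+alpha)/2 = -1.0, e2 = (1-alpha)/2 = 2.0.
t1 = p^e1 * q^e2 = 0.05^-1.0 * 0.95^2.0 = 18.05.
t2 = (1-p)^e1 * (1-q)^e2 = 0.95^-1.0 * 0.05^2.0 = 0.002632.
4/(1-alpha^2) = -0.5.
D = -0.5*(1 - 18.05 - 0.002632) = 8.5263

8.5263


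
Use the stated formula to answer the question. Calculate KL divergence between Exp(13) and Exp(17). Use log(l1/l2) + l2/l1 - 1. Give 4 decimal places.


KL divergence for exponential family:
KL = log(l1/l2) + l2/l1 - 1.
log(13/17) = -0.268264.
17/13 = 1.307692.
KL = -0.268264 + 1.307692 - 1 = 0.0394

0.0394


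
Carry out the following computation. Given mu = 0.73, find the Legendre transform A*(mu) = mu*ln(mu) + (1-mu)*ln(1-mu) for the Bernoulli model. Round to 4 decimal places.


Legendre transform for Bernoulli:
A*(mu) = mu*log(mu) + (1-mu)*log(1-mu).
mu = 0.73, 1-mu = 0.27.
mu*log(mu) = 0.73*log(0.73) = -0.229739.
(1-mu)*log(1-mu) = 0.27*log(0.27) = -0.35352.
A* = -0.229739 + -0.35352 = -0.5833

-0.5833


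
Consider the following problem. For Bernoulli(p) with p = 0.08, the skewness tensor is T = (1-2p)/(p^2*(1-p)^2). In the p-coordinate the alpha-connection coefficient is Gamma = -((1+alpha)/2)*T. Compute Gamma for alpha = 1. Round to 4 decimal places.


Skewness (Amari-Chentsov) tensor: T = (1-2p)/(p^2*(1-p)^2).
p = 0.08, 1-2p = 0.84, p^2 = 0.0064, (1-p)^2 = 0.8464.
T = 0.84/(0.0064 * 0.8464) = 155.068526.
In the p-coordinate, Gamma^(alpha) = Gamma^(0) - (alpha/2)*T with Gamma^(0) = (1/2)*g'(p) = -T/2,
so Gamma^(alpha) = -((1+alpha)/2)*T.
alpha = 1, -(1+alpha)/2 = -1.0.
Gamma = -1.0 * 155.068526 = -155.0685

-155.0685


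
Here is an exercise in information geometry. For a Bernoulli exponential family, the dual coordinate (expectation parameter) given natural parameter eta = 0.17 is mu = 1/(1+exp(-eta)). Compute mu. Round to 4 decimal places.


Dual coordinate (expectation parameter) for Bernoulli:
mu = 1/(1+exp(-eta)).
eta = 0.17.
exp(-eta) = exp(-0.17) = 0.843665.
mu = 1/(1+0.843665) = 0.5424

0.5424


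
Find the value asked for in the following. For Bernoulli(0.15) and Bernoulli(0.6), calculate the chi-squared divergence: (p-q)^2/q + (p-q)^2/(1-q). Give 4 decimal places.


Chi-squared divergence between Bernoulli distributions:
chi^2 = (p-q)^2/q + (p-q)^2/(1-q).
p = 0.15, q = 0.6, p-q = -0.45.
(p-q)^2 = 0.2025.
term1 = 0.2025/0.6 = 0.3375.
term2 = 0.2025/0.4 = 0.50625.
chi^2 = 0.3375 + 0.50625 = 0.8437

0.8437


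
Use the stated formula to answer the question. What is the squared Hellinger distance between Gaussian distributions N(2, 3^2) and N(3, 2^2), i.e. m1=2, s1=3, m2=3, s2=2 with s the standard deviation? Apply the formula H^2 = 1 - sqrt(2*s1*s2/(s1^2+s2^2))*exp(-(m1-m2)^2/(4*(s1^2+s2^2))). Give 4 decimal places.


Squared Hellinger distance for Gaussians:
H^2 = 1 - sqrt(2*s1*s2/(s1^2+s2^2)) * exp(-(m1-m2)^2/(4*(s1^2+s2^2))).
s1^2 = 9, s2^2 = 4, s1^2+s2^2 = 13.
sqrt(2*3*2/(13)) = 0.960769.
(m1-m2)^2 = (-1)^2 = 1.
exp(-1/(4*13)) = exp(-0.019231) = 0.980953.
H^2 = 1 - 0.960769*0.980953 = 0.0575

0.0575


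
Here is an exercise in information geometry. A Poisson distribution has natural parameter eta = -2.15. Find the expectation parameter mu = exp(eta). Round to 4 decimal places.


Expectation parameter for Poisson exponential family:
mu = exp(eta).
eta = -2.15.
mu = exp(-2.15) = 0.1165

0.1165


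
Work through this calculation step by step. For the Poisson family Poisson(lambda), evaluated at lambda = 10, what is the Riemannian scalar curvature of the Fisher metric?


This family has a single free parameter, so its statistical manifold
is 1-dimensional. The Riemann curvature tensor of any 1-dimensional
Riemannian manifold vanishes identically, so R = 0.

0


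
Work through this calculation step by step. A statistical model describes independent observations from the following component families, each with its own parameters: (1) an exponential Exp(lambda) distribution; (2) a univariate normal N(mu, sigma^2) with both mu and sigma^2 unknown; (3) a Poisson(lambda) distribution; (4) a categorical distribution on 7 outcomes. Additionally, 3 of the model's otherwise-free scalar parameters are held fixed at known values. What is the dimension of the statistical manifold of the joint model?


The dimension of a statistical manifold equals the number of free
(independent) real parameters of the model. For a product of independent
blocks the parameter counts add.
- exponential (lambda): 1.
- normal (mu, sigma^2): 2.
- Poisson (lambda): 1.
- categorical on 7 outcomes (probabilities sum to 1): 7-1 = 6.
Total = 1 + 2 + 1 + 6 = 10.
3 parameter(s) fixed at known values: 10 - 3 = 7.
Dimension = 7

7


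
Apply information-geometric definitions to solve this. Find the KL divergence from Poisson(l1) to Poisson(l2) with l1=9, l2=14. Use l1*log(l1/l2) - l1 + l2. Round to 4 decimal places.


KL divergence for Poisson:
KL = l1*log(l1/l2) - l1 + l2.
l1 = 9, l2 = 14.
log(9/14) = -0.441833.
l1*log(l1/l2) = 9 * -0.441833 = -3.976495.
KL = -3.976495 - 9 + 14 = 1.0235

1.0235


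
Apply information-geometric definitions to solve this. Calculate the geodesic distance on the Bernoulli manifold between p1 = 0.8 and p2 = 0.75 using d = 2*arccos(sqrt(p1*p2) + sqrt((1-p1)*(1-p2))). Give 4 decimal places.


Geodesic distance on Bernoulli manifold:
d(p1,p2) = 2*arccos(sqrt(p1*p2) + sqrt((1-p1)*(1-p2))).
sqrt(p1*p2) = sqrt(0.8*0.75) = 0.774597.
sqrt((1-p1)*(1-p2)) = sqrt(0.2*0.25) = 0.223607.
arg = 0.774597 + 0.223607 = 0.998203.
d = 2*arccos(0.998203) = 0.1199

0.1199


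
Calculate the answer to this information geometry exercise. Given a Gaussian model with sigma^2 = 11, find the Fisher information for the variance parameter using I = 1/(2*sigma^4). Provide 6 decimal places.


Fisher information for variance: I(sigma^2) = 1/(2*sigma^4).
sigma^2 = 11, so sigma^4 = 121.
I = 1/(2*121) = 1/242 = 0.004132

0.004132


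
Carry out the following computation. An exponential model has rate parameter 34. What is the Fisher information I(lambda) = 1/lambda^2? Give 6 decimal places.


Fisher information for exponential: I(lambda) = 1/lambda^2.
lambda = 34, lambda^2 = 1156.
I = 1/1156 = 0.000865

0.000865


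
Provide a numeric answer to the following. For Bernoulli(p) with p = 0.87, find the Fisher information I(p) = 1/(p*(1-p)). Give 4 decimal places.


For Bernoulli(p), Fisher information is I(p) = 1/(p*(1-p)).
p = 0.87, 1-p = 0.13.
p*(1-p) = 0.1131.
I(p) = 1/0.1131 = 8.8417

8.8417


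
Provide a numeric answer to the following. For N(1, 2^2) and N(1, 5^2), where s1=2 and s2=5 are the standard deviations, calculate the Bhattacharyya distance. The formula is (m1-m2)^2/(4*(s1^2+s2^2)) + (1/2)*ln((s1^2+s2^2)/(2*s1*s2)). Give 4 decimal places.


Bhattacharyya distance between two Gaussians:
DB = (m1-m2)^2/(4*(s1^2+s2^2)) + (1/2)*ln((s1^2+s2^2)/(2*s1*s2)).
(m1-m2)^2 = (0)^2 = 0.
s1^2+s2^2 = 4 + 25 = 29.
term1 = 0/116 = 0.0.
term2 = 0.5*ln(29/20.0) = 0.185782.
DB = 0.0 + 0.185782 = 0.1858

0.1858


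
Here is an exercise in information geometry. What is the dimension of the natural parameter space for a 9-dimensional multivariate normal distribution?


Exponential family dimension calculation:
For 9-dim MVN: mean has 9 params, covariance has 9*10/2 = 45 unique entries.
Total dim = 9 + 45 = 54.

54


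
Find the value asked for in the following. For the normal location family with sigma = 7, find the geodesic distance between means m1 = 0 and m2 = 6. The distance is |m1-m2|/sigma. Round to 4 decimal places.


On the fixed-variance normal subfamily, geodesic distance = |m1-m2|/sigma.
|0 - 6| = 6.
sigma = 7.
d = 6/7 = 0.8571

0.8571


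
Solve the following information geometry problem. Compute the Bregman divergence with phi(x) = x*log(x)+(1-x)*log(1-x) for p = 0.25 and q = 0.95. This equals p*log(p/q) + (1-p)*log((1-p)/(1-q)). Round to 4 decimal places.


Bregman divergence with negative entropy generator:
D = p*log(p/q) + (1-p)*log((1-p)/(1-q)).
p = 0.25, q = 0.95.
p*log(p/q) = 0.25*log(0.25/0.95) = -0.33375.
(1-p)*log((1-p)/(1-q)) = 0.75*log(0.75/0.05) = 2.031038.
D = -0.33375 + 2.031038 = 1.6973

1.6973


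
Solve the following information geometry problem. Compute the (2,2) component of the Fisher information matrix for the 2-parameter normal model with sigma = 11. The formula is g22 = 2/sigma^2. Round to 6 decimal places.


For the 2-parameter normal family, the Fisher metric has:
  g11 = 1/sigma^2, g22 = 2/sigma^2.
sigma = 11, sigma^2 = 121.
g22 = 0.016529

0.016529


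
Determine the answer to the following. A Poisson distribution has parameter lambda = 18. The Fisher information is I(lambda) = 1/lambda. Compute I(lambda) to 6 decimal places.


Fisher information for Poisson: I(lambda) = 1/lambda.
lambda = 18.
I(lambda) = 1/18 = 0.055556

0.055556


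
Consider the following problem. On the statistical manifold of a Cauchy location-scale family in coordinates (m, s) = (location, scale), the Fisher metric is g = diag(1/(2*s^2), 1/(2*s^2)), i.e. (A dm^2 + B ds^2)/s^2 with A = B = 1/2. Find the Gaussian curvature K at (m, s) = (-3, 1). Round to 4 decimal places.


The metric has the form g = (A dm^2 + B ds^2)/s^2 with A = 1/2, B = 1/2.
Substitute u = sqrt(A/B)*m: g = B*(du^2 + ds^2)/s^2, i.e. B times the
Poincare upper half-plane metric, which has constant Gaussian curvature -1.
Scaling a 2D metric by a constant c divides the Gaussian curvature by c,
so K = -1/B = -1/(1/2) = -2.0000 everywhere (the point (m, s) = (-3, 1) is irrelevant:
the curvature is constant).
The requested Gaussian curvature is K = -2.0000.

-2.0000


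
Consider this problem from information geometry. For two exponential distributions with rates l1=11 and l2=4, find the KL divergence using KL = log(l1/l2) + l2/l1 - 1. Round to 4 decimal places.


KL divergence for exponential family:
KL = log(l1/l2) + l2/l1 - 1.
log(11/4) = 1.011601.
4/11 = 0.363636.
KL = 1.011601 + 0.363636 - 1 = 0.3752

0.3752


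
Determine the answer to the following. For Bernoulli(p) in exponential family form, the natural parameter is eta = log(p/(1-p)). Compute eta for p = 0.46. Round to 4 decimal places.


Natural parameter for Bernoulli: eta = log(p/(1-p)).
p = 0.46, 1-p = 0.54.
p/(1-p) = 0.851852.
eta = log(0.851852) = -0.1603

-0.1603


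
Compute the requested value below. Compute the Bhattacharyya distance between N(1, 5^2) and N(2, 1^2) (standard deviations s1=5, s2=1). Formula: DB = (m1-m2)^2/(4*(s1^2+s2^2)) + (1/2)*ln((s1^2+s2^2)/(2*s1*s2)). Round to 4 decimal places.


Bhattacharyya distance between two Gaussians:
DB = (m1-m2)^2/(4*(s1^2+s2^2)) + (1/2)*ln((s1^2+s2^2)/(2*s1*s2)).
(m1-m2)^2 = (-1)^2 = 1.
s1^2+s2^2 = 25 + 1 = 26.
term1 = 1/104 = 0.009615.
term2 = 0.5*ln(26/10.0) = 0.477756.
DB = 0.009615 + 0.477756 = 0.4874

0.4874


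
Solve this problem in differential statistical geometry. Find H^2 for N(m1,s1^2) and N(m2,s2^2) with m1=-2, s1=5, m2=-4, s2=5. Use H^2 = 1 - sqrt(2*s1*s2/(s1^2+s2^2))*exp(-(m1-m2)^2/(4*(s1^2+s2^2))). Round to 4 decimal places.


Squared Hellinger distance for Gaussians:
H^2 = 1 - sqrt(2*s1*s2/(s1^2+s2^2)) * exp(-(m1-m2)^2/(4*(s1^2+s2^2))).
s1^2 = 25, s2^2 = 25, s1^2+s2^2 = 50.
sqrt(2*5*5/(50)) = 1.0.
(m1-m2)^2 = (2)^2 = 4.
exp(-4/(4*50)) = exp(-0.02) = 0.980199.
H^2 = 1 - 1.0*0.980199 = 0.0198

0.0198


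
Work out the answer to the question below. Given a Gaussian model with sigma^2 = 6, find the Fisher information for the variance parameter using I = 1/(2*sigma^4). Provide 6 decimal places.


Fisher information for variance: I(sigma^2) = 1/(2*sigma^4).
sigma^2 = 6, so sigma^4 = 36.
I = 1/(2*36) = 1/72 = 0.013889

0.013889


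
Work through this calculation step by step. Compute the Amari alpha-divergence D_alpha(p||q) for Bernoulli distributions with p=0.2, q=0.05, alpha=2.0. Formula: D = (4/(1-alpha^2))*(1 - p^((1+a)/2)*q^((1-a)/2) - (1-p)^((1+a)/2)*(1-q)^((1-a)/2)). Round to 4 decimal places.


Amari alpha-divergence:
D = (4/(1-alpha^2))*(1 - p^((1+a)/2)*q^((1-a)/2) - (1-p)^((1+a)/2)*(1-q)^((1-a)/2)).
alpha = 2.0, p = 0.2, q = 0.05.
e1 = (1+alpha)/2 = 1.5, e2 = (1-alpha)/2 = -0.5.
t1 = p^e1 * q^e2 = 0.2^1.5 * 0.05^-0.5 = 0.4.
t2 = (1-p)^e1 * (1-q)^e2 = 0.8^1.5 * 0.95^-0.5 = 0.73413.
4/(1-alpha^2) = -1.333333.
D = -1.333333*(1 - 0.4 - 0.73413) = 0.1788

0.1788


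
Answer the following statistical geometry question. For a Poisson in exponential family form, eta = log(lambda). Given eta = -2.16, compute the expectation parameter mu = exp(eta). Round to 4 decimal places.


Expectation parameter for Poisson exponential family:
mu = exp(eta).
eta = -2.16.
mu = exp(-2.16) = 0.1153

0.1153


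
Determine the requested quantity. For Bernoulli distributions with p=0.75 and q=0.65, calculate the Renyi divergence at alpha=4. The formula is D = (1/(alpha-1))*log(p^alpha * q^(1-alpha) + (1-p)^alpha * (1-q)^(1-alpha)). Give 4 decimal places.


Renyi divergence of order alpha between Bernoulli distributions:
D = (1/(alpha-1))*log(p^alpha * q^(1-alpha) + (1-p)^alpha * (1-q)^(1-alpha)).
alpha = 4, p = 0.75, q = 0.65.
p^alpha * q^(1-alpha) = 0.75^4 * 0.65^-3 = 1.152139.
(1-p)^alpha * (1-q)^(1-alpha) = 0.25^4 * 0.35^-3 = 0.091108.
sum = 1.152139 + 0.091108 = 1.243247.
D = (1/3)*log(1.243247) = 0.0726

0.0726


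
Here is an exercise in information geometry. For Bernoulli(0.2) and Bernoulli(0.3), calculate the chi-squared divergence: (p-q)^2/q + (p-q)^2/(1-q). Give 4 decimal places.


Chi-squared divergence between Bernoulli distributions:
chi^2 = (p-q)^2/q + (p-q)^2/(1-q).
p = 0.2, q = 0.3, p-q = -0.1.
(p-q)^2 = 0.01.
term1 = 0.01/0.3 = 0.033333.
term2 = 0.01/0.7 = 0.014286.
chi^2 = 0.033333 + 0.014286 = 0.0476

0.0476


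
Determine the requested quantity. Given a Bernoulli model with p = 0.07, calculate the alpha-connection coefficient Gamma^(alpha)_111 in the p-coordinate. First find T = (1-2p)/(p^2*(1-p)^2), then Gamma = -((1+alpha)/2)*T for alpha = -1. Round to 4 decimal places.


Skewness (Amari-Chentsov) tensor: T = (1-2p)/(p^2*(1-p)^2).
p = 0.07, 1-2p = 0.86, p^2 = 0.0049, (1-p)^2 = 0.8649.
T = 0.86/(0.0049 * 0.8649) = 202.92543.
In the p-coordinate, Gamma^(alpha) = Gamma^(0) - (alpha/2)*T with Gamma^(0) = (1/2)*g'(p) = -T/2,
so Gamma^(alpha) = -((1+alpha)/2)*T.
alpha = -1, -(1+alpha)/2 = 0.0.
Gamma = 0.0 * 202.92543 = 0.0000

0.0000


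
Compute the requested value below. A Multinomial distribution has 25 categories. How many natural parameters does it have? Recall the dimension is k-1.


Exponential family dimension calculation:
For Multinomial with k=25 categories, dim = k-1 = 24.

24


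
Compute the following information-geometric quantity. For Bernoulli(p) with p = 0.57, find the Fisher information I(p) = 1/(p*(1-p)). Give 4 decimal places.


For Bernoulli(p), Fisher information is I(p) = 1/(p*(1-p)).
p = 0.57, 1-p = 0.43.
p*(1-p) = 0.2451.
I(p) = 1/0.2451 = 4.0800

4.0800


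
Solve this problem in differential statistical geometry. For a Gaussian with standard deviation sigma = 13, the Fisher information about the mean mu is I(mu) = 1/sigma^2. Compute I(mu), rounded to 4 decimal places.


The Fisher information for the mean of a normal distribution is I(mu) = 1/sigma^2.
sigma = 13, so sigma^2 = 169.
I(mu) = 1/169 = 0.0059

0.0059


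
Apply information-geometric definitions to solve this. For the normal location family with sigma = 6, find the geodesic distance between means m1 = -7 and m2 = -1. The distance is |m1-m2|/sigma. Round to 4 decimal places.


On the fixed-variance normal subfamily, geodesic distance = |m1-m2|/sigma.
|-7 - -1| = 6.
sigma = 6.
d = 6/6 = 1.0000

1.0000


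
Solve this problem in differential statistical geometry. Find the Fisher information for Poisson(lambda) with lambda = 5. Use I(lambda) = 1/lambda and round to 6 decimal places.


Fisher information for Poisson: I(lambda) = 1/lambda.
lambda = 5.
I(lambda) = 1/5 = 0.200000

0.200000


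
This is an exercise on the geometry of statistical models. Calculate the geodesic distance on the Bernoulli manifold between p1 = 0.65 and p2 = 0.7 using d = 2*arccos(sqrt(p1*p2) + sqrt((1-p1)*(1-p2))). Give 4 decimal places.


Geodesic distance on Bernoulli manifold:
d(p1,p2) = 2*arccos(sqrt(p1*p2) + sqrt((1-p1)*(1-p2))).
sqrt(p1*p2) = sqrt(0.65*0.7) = 0.674537.
sqrt((1-p1)*(1-p2)) = sqrt(0.35*0.3) = 0.324037.
arg = 0.674537 + 0.324037 = 0.998574.
d = 2*arccos(0.998574) = 0.1068

0.1068


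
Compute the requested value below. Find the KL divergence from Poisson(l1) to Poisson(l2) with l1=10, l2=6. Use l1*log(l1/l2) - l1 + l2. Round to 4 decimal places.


KL divergence for Poisson:
KL = l1*log(l1/l2) - l1 + l2.
l1 = 10, l2 = 6.
log(10/6) = 0.510826.
l1*log(l1/l2) = 10 * 0.510826 = 5.108256.
KL = 5.108256 - 10 + 6 = 1.1083

1.1083


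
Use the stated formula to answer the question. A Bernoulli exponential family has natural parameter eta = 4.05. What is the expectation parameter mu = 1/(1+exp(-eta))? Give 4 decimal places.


Dual coordinate (expectation parameter) for Bernoulli:
mu = 1/(1+exp(-eta)).
eta = 4.05.
exp(-eta) = exp(-4.05) = 0.017422.
mu = 1/(1+0.017422) = 0.9829

0.9829


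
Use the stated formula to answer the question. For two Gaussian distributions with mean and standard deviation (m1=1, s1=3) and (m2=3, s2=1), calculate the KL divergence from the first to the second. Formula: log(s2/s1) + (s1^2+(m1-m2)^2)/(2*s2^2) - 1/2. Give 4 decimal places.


KL divergence between normal distributions:
KL = log(s2/s1) + (s1^2 + (m1-m2)^2)/(2*s2^2) - 1/2.
log(1/3) = -1.098612.
(3^2 + (1-3)^2)/(2*1^2) = (9 + 4)/2 = 6.5.
KL = -1.098612 + 6.5 - 0.5 = 4.9014

4.9014


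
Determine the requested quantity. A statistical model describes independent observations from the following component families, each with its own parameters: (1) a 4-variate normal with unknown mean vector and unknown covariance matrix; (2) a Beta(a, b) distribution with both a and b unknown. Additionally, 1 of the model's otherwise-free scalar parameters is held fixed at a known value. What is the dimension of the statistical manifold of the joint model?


The dimension of a statistical manifold equals the number of free
(independent) real parameters of the model. For a product of independent
blocks the parameter counts add.
- 4-variate normal: 4 (mean) + 4*5/2 = 10 (symmetric covariance) = 14.
- Beta (a, b): 2.
Total = 14 + 2 = 16.
1 parameter(s) fixed at known values: 16 - 1 = 15.
Dimension = 15

15


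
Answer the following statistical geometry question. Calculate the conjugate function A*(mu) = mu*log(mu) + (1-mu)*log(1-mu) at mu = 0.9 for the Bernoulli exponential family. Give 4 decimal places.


Legendre transform for Bernoulli:
A*(mu) = mu*log(mu) + (1-mu)*log(1-mu).
mu = 0.9, 1-mu = 0.1.
mu*log(mu) = 0.9*log(0.9) = -0.094824.
(1-mu)*log(1-mu) = 0.1*log(0.1) = -0.230259.
A* = -0.094824 + -0.230259 = -0.3251

-0.3251


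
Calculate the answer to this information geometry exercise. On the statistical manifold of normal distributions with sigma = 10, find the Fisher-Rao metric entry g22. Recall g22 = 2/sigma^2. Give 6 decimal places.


For the 2-parameter normal family, the Fisher metric has:
  g11 = 1/sigma^2, g22 = 2/sigma^2.
sigma = 10, sigma^2 = 100.
g22 = 0.020000

0.020000


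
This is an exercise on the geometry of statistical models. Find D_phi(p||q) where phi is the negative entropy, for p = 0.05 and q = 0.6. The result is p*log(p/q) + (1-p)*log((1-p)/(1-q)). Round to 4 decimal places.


Bregman divergence with negative entropy generator:
D = p*log(p/q) + (1-p)*log((1-p)/(1-q)).
p = 0.05, q = 0.6.
p*log(p/q) = 0.05*log(0.05/0.6) = -0.124245.
(1-p)*log((1-p)/(1-q)) = 0.95*log(0.95/0.4) = 0.821748.
D = -0.124245 + 0.821748 = 0.6975

0.6975


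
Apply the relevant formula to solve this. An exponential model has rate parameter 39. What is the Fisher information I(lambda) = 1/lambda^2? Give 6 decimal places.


Fisher information for exponential: I(lambda) = 1/lambda^2.
lambda = 39, lambda^2 = 1521.
I = 1/1521 = 0.000657

0.000657


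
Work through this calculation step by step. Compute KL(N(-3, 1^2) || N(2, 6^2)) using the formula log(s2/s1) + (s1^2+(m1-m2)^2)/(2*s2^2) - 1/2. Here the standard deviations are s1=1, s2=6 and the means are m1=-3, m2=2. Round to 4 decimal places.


KL divergence between normal distributions:
KL = log(s2/s1) + (s1^2 + (m1-m2)^2)/(2*s2^2) - 1/2.
log(6/1) = 1.791759.
(1^2 + (-3-2)^2)/(2*6^2) = (1 + 25)/72 = 0.361111.
KL = 1.791759 + 0.361111 - 0.5 = 1.6529

1.6529


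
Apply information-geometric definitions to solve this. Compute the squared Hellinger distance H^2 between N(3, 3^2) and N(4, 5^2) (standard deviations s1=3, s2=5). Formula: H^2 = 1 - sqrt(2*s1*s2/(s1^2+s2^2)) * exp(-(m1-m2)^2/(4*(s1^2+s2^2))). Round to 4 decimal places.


Squared Hellinger distance for Gaussians:
H^2 = 1 - sqrt(2*s1*s2/(s1^2+s2^2)) * exp(-(m1-m2)^2/(4*(s1^2+s2^2))).
s1^2 = 9, s2^2 = 25, s1^2+s2^2 = 34.
sqrt(2*3*5/(34)) = 0.939336.
(m1-m2)^2 = (-1)^2 = 1.
exp(-1/(4*34)) = exp(-0.007353) = 0.992674.
H^2 = 1 - 0.939336*0.992674 = 0.0675

0.0675


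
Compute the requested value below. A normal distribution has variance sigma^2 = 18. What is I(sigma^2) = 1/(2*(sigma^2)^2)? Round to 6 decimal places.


Fisher information for variance: I(sigma^2) = 1/(2*sigma^4).
sigma^2 = 18, so sigma^4 = 324.
I = 1/(2*324) = 1/648 = 0.001543

0.001543


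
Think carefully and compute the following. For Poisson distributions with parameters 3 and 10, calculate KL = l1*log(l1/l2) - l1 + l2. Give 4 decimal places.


KL divergence for Poisson:
KL = l1*log(l1/l2) - l1 + l2.
l1 = 3, l2 = 10.
log(3/10) = -1.203973.
l1*log(l1/l2) = 3 * -1.203973 = -3.611918.
KL = -3.611918 - 3 + 10 = 3.3881

3.3881


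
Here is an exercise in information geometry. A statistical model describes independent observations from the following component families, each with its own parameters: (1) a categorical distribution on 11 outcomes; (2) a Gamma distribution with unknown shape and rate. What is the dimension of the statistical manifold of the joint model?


The dimension of a statistical manifold equals the number of free
(independent) real parameters of the model. For a product of independent
blocks the parameter counts add.
- categorical on 11 outcomes (probabilities sum to 1): 11-1 = 10.
- Gamma (shape, rate): 2.
Total = 10 + 2 = 12.
Dimension = 12

12


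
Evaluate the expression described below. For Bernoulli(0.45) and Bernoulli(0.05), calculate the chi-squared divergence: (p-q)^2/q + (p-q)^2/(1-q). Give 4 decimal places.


Chi-squared divergence between Bernoulli distributions:
chi^2 = (p-q)^2/q + (p-q)^2/(1-q).
p = 0.45, q = 0.05, p-q = 0.4.
(p-q)^2 = 0.16.
term1 = 0.16/0.05 = 3.2.
term2 = 0.16/0.95 = 0.168421.
chi^2 = 3.2 + 0.168421 = 3.3684

3.3684


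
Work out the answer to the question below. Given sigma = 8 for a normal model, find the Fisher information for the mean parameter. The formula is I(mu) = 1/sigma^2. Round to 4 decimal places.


The Fisher information for the mean of a normal distribution is I(mu) = 1/sigma^2.
sigma = 8, so sigma^2 = 64.
I(mu) = 1/64 = 0.0156

0.0156


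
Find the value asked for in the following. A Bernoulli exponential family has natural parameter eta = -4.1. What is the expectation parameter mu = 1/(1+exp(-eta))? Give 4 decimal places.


Dual coordinate (expectation parameter) for Bernoulli:
mu = 1/(1+exp(-eta)).
eta = -4.1.
exp(-eta) = exp(4.1) = 60.340288.
mu = 1/(1+60.340288) = 0.0163

0.0163


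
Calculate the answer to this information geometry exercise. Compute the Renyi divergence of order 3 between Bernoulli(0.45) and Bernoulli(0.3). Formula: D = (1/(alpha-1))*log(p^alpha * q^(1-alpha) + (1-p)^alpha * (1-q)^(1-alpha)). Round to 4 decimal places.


Renyi divergence of order alpha between Bernoulli distributions:
D = (1/(alpha-1))*log(p^alpha * q^(1-alpha) + (1-p)^alpha * (1-q)^(1-alpha)).
alpha = 3, p = 0.45, q = 0.3.
p^alpha * q^(1-alpha) = 0.45^3 * 0.3^-2 = 1.0125.
(1-p)^alpha * (1-q)^(1-alpha) = 0.55^3 * 0.7^-2 = 0.339541.
sum = 1.0125 + 0.339541 = 1.352041.
D = (1/2)*log(1.352041) = 0.1508

0.1508


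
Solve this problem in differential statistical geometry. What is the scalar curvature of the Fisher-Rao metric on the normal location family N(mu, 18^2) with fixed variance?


This family has a single free parameter, so its statistical manifold
is 1-dimensional. The Riemann curvature tensor of any 1-dimensional
Riemannian manifold vanishes identically, so R = 0.

0


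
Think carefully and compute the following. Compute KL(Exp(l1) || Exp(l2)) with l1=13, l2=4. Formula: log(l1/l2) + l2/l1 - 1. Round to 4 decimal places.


KL divergence for exponential family:
KL = log(l1/l2) + l2/l1 - 1.
log(13/4) = 1.178655.
4/13 = 0.307692.
KL = 1.178655 + 0.307692 - 1 = 0.4863

0.4863


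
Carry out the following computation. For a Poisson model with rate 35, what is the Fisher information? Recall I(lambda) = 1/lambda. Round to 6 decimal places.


Fisher information for Poisson: I(lambda) = 1/lambda.
lambda = 35.
I(lambda) = 1/35 = 0.028571

0.028571


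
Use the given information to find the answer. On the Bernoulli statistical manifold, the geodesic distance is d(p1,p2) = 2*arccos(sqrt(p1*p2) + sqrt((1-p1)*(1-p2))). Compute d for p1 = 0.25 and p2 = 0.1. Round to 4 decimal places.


Geodesic distance on Bernoulli manifold:
d(p1,p2) = 2*arccos(sqrt(p1*p2) + sqrt((1-p1)*(1-p2))).
sqrt(p1*p2) = sqrt(0.25*0.1) = 0.158114.
sqrt((1-p1)*(1-p2)) = sqrt(0.75*0.9) = 0.821584.
arg = 0.158114 + 0.821584 = 0.979698.
d = 2*arccos(0.979698) = 0.4037

0.4037


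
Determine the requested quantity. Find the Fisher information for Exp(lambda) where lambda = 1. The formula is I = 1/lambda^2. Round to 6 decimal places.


Fisher information for exponential: I(lambda) = 1/lambda^2.
lambda = 1, lambda^2 = 1.
I = 1/1 = 1.000000

1.000000


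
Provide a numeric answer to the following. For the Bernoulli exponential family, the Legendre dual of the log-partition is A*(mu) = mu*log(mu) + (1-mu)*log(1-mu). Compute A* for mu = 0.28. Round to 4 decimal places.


Legendre transform for Bernoulli:
A*(mu) = mu*log(mu) + (1-mu)*log(1-mu).
mu = 0.28, 1-mu = 0.72.
mu*log(mu) = 0.28*log(0.28) = -0.35643.
(1-mu)*log(1-mu) = 0.72*log(0.72) = -0.236523.
A* = -0.35643 + -0.236523 = -0.5930

-0.5930


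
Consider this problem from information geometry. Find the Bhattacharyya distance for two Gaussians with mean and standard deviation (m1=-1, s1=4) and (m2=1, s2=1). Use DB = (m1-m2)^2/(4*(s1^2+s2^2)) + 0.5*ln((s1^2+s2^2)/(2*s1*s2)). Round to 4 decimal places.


Bhattacharyya distance between two Gaussians:
DB = (m1-m2)^2/(4*(s1^2+s2^2)) + (1/2)*ln((s1^2+s2^2)/(2*s1*s2)).
(m1-m2)^2 = (-2)^2 = 4.
s1^2+s2^2 = 16 + 1 = 17.
term1 = 4/68 = 0.058824.
term2 = 0.5*ln(17/8.0) = 0.376886.
DB = 0.058824 + 0.376886 = 0.4357

0.4357


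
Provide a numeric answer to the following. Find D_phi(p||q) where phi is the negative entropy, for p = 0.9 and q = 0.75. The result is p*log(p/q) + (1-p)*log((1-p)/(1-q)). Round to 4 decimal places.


Bregman divergence with negative entropy generator:
D = p*log(p/q) + (1-p)*log((1-p)/(1-q)).
p = 0.9, q = 0.75.
p*log(p/q) = 0.9*log(0.9/0.75) = 0.164089.
(1-p)*log((1-p)/(1-q)) = 0.1*log(0.1/0.25) = -0.091629.
D = 0.164089 + -0.091629 = 0.0725

0.0725


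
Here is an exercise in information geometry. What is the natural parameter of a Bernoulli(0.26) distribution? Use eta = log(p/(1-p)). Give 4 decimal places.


Natural parameter for Bernoulli: eta = log(p/(1-p)).
p = 0.26, 1-p = 0.74.
p/(1-p) = 0.351351.
eta = log(0.351351) = -1.0460

-1.0460


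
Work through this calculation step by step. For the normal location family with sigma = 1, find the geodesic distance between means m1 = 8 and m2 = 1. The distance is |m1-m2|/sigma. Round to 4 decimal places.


On the fixed-variance normal subfamily, geodesic distance = |m1-m2|/sigma.
|8 - 1| = 7.
sigma = 1.
d = 7/1 = 7.0000

7.0000
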